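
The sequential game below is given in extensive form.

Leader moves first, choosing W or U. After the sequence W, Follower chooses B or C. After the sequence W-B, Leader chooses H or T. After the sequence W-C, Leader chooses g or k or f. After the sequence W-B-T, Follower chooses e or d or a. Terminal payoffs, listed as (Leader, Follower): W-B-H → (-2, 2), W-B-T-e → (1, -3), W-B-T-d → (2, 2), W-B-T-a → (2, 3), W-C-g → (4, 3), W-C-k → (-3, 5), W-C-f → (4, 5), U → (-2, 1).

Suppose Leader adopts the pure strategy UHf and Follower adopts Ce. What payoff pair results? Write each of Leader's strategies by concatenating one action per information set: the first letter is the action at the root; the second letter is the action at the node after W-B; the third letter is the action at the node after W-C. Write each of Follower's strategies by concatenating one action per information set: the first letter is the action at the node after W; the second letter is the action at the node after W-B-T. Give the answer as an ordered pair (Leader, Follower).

Trace the play path from the root:
  Leader plays U
→ terminal payoff (-2, 1).
(Leader's choice at the node after W-B is never reached on this path, so it doesn't affect the outcome.)

(-2, 1)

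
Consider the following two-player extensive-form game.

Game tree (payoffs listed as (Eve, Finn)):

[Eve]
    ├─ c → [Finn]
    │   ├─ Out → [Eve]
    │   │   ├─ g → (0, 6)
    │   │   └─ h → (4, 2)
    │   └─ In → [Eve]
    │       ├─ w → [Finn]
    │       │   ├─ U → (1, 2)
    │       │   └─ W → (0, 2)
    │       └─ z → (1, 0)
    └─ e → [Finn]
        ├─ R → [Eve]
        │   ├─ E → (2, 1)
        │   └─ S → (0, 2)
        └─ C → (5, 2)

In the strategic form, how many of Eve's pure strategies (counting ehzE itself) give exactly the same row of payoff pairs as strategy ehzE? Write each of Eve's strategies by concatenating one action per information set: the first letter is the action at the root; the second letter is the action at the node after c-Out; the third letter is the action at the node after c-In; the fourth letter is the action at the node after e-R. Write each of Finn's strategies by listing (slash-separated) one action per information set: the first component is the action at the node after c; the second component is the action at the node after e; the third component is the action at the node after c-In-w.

Row for ehzE (columns Out/R/U, Out/R/W, Out/C/U, Out/C/W, In/R/U, In/R/W, In/C/U, In/C/W): (2,1) (2,1) (5,2) (5,2) (2,1) (2,1) (5,2) (5,2).
Under ehzE, Eve's choice at the node after c-Out and at the node after c-In can never be reached regardless of what Finn does, so varying those choices leaves every outcome unchanged.
Holding the reachable choices fixed and varying the unreachable ones freely already gives 2 × 2 = 4 equivalent strategies.
No other strategy reproduces this row, so those 4 are the full class: egwE, egzE, ehwE, ehzE.

4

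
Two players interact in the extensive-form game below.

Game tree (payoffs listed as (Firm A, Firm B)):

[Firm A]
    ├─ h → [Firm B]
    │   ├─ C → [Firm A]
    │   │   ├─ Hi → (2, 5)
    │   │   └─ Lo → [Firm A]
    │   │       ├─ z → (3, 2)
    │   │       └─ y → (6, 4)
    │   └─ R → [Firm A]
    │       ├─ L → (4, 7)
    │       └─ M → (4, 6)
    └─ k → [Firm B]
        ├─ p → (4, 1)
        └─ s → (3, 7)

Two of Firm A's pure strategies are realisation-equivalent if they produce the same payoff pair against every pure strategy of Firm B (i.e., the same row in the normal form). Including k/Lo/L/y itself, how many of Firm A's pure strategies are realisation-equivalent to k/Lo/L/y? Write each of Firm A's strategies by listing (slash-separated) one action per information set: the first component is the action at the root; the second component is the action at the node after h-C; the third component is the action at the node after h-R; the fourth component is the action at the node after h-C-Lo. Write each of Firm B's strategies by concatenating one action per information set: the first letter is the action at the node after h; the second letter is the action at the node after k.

8

Row for k/Lo/L/y (columns Cp, Cs, Rp, Rs): (4,1) (3,7) (4,1) (3,7).
Under k/Lo/L/y, Firm A's choice at the node after h-C and at the node after h-R and at the node after h-C-Lo can never be reached regardless of what Firm B does, so varying those choices leaves every outcome unchanged.
Holding the reachable choices fixed and varying the unreachable ones freely already gives 2 × 2 × 2 = 8 equivalent strategies.
No other strategy reproduces this row, so those 8 are the full class: k/Hi/L/z, k/Hi/L/y, k/Hi/M/z, k/Hi/M/y, k/Lo/L/z, k/Lo/L/y, k/Lo/M/z, k/Lo/M/y.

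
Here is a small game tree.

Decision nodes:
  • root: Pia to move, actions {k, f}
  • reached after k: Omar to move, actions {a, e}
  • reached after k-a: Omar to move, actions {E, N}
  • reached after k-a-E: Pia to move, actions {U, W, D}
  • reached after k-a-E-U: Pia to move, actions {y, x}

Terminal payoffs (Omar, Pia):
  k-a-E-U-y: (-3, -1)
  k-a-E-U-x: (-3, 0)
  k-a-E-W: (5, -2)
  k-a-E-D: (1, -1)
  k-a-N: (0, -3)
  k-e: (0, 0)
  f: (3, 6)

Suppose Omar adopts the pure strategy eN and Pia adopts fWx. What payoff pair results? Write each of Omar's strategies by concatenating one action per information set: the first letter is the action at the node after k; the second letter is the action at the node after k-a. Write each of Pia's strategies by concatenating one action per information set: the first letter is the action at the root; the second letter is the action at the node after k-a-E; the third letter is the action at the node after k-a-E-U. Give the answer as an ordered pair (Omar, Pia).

(3, 6)

Trace the play path from the root:
  Pia plays f
→ terminal payoff (3, 6).
(Omar's choice at the node after k is never reached on this path, so it doesn't affect the outcome.)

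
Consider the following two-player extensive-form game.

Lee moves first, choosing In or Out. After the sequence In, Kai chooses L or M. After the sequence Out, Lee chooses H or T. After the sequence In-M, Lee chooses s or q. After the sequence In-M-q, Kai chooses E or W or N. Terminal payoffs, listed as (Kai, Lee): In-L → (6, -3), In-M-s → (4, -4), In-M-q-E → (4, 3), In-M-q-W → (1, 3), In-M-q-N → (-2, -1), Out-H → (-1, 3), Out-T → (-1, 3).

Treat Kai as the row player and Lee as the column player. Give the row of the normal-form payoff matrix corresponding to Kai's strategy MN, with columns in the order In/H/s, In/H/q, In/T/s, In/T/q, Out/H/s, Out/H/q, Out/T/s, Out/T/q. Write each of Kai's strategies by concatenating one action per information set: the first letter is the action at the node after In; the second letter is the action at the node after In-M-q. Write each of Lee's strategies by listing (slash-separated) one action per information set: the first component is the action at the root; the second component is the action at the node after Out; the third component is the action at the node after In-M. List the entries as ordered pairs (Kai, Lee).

vs In/H/s: Lee plays In → Kai plays M at [In] → Lee plays s at [In-M] → (4, -4)
vs In/H/q: Lee plays In → Kai plays M at [In] → Lee plays q at [In-M] → Kai plays N at [In-M-q] → (-2, -1)
vs In/T/s: Lee plays In → Kai plays M at [In] → Lee plays s at [In-M] → (4, -4)
vs In/T/q: Lee plays In → Kai plays M at [In] → Lee plays q at [In-M] → Kai plays N at [In-M-q] → (-2, -1)
vs Out/H/s: Lee plays Out → Lee plays H at [Out] → (-1, 3)
vs Out/H/q: Lee plays Out → Lee plays H at [Out] → (-1, 3)
vs Out/T/s: Lee plays Out → Lee plays T at [Out] → (-1, 3)
vs Out/T/q: Lee plays Out → Lee plays T at [Out] → (-1, 3)

(4,-4) (-2,-1) (4,-4) (-2,-1) (-1,3) (-1,3) (-1,3) (-1,3)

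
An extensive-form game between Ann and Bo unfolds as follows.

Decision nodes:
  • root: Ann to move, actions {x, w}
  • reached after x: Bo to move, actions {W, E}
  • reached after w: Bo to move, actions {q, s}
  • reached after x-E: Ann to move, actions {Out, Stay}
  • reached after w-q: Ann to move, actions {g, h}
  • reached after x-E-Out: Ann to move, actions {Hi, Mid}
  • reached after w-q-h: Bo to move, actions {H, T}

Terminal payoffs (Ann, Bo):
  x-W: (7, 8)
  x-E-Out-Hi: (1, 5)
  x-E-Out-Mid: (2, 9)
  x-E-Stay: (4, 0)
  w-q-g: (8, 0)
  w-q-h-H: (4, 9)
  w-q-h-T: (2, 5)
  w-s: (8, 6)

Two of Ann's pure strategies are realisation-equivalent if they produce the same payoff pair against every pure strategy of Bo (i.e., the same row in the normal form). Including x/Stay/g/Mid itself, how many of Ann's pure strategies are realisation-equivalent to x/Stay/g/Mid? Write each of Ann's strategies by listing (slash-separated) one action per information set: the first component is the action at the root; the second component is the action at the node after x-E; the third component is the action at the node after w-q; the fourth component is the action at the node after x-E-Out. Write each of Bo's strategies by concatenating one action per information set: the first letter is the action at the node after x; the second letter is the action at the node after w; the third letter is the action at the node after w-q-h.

Row for x/Stay/g/Mid (columns WqH, WqT, WsH, WsT, EqH, EqT, EsH, EsT): (7,8) (7,8) (7,8) (7,8) (4,0) (4,0) (4,0) (4,0).
Under x/Stay/g/Mid, Ann's choice at the node after w-q and at the node after x-E-Out can never be reached regardless of what Bo does, so varying those choices leaves every outcome unchanged.
Holding the reachable choices fixed and varying the unreachable ones freely already gives 2 × 2 = 4 equivalent strategies.
No other strategy reproduces this row, so those 4 are the full class: x/Stay/g/Hi, x/Stay/g/Mid, x/Stay/h/Hi, x/Stay/h/Mid.

4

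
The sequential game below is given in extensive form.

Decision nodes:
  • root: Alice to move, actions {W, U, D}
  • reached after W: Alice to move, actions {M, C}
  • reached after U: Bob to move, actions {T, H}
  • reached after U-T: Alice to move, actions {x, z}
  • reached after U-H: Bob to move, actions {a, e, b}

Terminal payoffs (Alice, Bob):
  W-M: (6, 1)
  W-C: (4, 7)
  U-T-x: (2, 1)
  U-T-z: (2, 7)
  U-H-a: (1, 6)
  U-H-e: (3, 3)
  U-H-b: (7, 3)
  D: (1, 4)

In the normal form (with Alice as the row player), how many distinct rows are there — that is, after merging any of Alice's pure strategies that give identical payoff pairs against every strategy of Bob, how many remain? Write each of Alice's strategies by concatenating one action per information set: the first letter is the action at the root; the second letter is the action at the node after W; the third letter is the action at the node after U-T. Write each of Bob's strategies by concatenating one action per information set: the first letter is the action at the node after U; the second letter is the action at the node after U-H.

Alice has 12 pure strategies: WMx, WMz, WCx, WCz, UMx, UMz, UCx, UCz, DMx, DMz, DCx, DCz. Columns: Ta, Te, Tb, Ha, He, Hb.
{WMx, WMz} → row (6,1) (6,1) (6,1) (6,1) (6,1) (6,1)
{WCx, WCz} → row (4,7) (4,7) (4,7) (4,7) (4,7) (4,7)
{UMx, UCx} → row (2,1) (2,1) (2,1) (1,6) (3,3) (7,3)
{UMz, UCz} → row (2,7) (2,7) (2,7) (1,6) (3,3) (7,3)
{DMx, DMz, DCx, DCz} → row (1,4) (1,4) (1,4) (1,4) (1,4) (1,4)
That's 5 distinct rows out of 12 strategies.

5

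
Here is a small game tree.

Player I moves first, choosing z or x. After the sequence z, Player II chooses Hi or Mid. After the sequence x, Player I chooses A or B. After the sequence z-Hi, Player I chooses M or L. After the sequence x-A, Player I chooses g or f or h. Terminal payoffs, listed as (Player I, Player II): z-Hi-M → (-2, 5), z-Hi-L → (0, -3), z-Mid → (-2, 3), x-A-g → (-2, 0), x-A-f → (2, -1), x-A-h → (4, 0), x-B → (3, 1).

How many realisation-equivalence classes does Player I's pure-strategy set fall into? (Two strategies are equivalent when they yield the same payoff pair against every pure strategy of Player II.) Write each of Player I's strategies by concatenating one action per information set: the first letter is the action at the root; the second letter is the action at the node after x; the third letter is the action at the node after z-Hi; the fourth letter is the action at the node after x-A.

Player I has 24 pure strategies: zAMg, zAMf, zAMh, zALg, zALf, zALh, zBMg, zBMf, zBMh, zBLg, zBLf, zBLh, xAMg, xAMf, xAMh, xALg, xALf, xALh, xBMg, xBMf, xBMh, xBLg, xBLf, xBLh. Columns: Hi, Mid.
{zAMg, zAMf, zAMh, zBMg, zBMf, zBMh} → row (-2,5) (-2,3)
{zALg, zALf, zALh, zBLg, zBLf, zBLh} → row (0,-3) (-2,3)
{xAMg, xALg} → row (-2,0) (-2,0)
{xAMf, xALf} → row (2,-1) (2,-1)
{xAMh, xALh} → row (4,0) (4,0)
{xBMg, xBMf, xBMh, xBLg, xBLf, xBLh} → row (3,1) (3,1)
That's 6 distinct rows out of 24 strategies.

6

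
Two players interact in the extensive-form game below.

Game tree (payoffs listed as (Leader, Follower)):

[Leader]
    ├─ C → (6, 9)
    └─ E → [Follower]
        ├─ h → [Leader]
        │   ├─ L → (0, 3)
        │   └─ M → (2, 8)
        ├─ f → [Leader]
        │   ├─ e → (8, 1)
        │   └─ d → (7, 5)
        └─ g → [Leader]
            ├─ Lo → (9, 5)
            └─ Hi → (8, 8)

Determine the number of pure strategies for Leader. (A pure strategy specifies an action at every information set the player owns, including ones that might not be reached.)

16

Leader owns the root with actions {C, E} — two choices.
Leader owns the node after E-h with actions {L, M} — two choices.
Leader owns the node after E-f with actions {e, d} — two choices.
Leader owns the node after E-g with actions {Lo, Hi} — two choices.
A pure strategy fixes one action at each information set independently, so the count is the product 2 × 2 × 2 × 2 = 16.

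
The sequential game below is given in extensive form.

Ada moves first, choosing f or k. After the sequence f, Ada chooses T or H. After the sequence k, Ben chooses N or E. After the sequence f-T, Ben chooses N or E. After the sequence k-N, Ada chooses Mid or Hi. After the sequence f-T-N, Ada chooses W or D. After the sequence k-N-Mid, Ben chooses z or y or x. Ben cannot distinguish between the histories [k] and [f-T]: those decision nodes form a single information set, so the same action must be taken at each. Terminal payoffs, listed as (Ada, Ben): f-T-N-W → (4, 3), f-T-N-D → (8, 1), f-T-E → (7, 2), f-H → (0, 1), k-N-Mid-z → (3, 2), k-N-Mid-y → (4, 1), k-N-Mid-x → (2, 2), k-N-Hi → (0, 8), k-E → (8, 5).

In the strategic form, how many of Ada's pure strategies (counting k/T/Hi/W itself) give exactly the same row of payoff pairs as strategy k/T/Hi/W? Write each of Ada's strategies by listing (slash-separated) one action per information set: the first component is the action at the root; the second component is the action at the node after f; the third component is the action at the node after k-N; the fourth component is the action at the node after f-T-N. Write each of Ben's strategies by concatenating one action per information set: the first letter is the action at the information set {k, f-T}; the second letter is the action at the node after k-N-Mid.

Row for k/T/Hi/W (columns Nz, Ny, Nx, Ez, Ey, Ex): (0,8) (0,8) (0,8) (8,5) (8,5) (8,5).
Under k/T/Hi/W, Ada's choice at the node after f and at the node after f-T-N can never be reached regardless of what Ben does, so varying those choices leaves every outcome unchanged.
Holding the reachable choices fixed and varying the unreachable ones freely already gives 2 × 2 = 4 equivalent strategies.
No other strategy reproduces this row, so those 4 are the full class: k/T/Hi/W, k/T/Hi/D, k/H/Hi/W, k/H/Hi/D.

4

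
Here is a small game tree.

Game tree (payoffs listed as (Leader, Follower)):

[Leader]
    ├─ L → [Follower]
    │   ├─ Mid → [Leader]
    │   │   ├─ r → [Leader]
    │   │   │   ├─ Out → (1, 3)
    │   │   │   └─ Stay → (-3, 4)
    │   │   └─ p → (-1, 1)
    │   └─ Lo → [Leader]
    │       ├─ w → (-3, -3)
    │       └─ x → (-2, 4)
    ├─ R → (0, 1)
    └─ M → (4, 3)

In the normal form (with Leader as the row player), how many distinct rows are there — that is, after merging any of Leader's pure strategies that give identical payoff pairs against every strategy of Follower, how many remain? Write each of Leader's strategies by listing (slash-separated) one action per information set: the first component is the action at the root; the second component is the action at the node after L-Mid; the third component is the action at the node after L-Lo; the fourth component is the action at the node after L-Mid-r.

8

Leader has 24 pure strategies: L/r/w/Out, L/r/w/Stay, L/r/x/Out, L/r/x/Stay, L/p/w/Out, L/p/w/Stay, L/p/x/Out, L/p/x/Stay, R/r/w/Out, R/r/w/Stay, R/r/x/Out, R/r/x/Stay, R/p/w/Out, R/p/w/Stay, R/p/x/Out, R/p/x/Stay, M/r/w/Out, M/r/w/Stay, M/r/x/Out, M/r/x/Stay, M/p/w/Out, M/p/w/Stay, M/p/x/Out, M/p/x/Stay. Columns: Mid, Lo.
{L/r/w/Out} → row (1,3) (-3,-3)
{L/r/w/Stay} → row (-3,4) (-3,-3)
{L/r/x/Out} → row (1,3) (-2,4)
{L/r/x/Stay} → row (-3,4) (-2,4)
{L/p/w/Out, L/p/w/Stay} → row (-1,1) (-3,-3)
{L/p/x/Out, L/p/x/Stay} → row (-1,1) (-2,4)
{R/r/w/Out, R/r/w/Stay, R/r/x/Out, R/r/x/Stay, R/p/w/Out, R/p/w/Stay, R/p/x/Out, R/p/x/Stay} → row (0,1) (0,1)
{M/r/w/Out, M/r/w/Stay, M/r/x/Out, M/r/x/Stay, M/p/w/Out, M/p/w/Stay, M/p/x/Out, M/p/x/Stay} → row (4,3) (4,3)
That's 8 distinct rows out of 24 strategies.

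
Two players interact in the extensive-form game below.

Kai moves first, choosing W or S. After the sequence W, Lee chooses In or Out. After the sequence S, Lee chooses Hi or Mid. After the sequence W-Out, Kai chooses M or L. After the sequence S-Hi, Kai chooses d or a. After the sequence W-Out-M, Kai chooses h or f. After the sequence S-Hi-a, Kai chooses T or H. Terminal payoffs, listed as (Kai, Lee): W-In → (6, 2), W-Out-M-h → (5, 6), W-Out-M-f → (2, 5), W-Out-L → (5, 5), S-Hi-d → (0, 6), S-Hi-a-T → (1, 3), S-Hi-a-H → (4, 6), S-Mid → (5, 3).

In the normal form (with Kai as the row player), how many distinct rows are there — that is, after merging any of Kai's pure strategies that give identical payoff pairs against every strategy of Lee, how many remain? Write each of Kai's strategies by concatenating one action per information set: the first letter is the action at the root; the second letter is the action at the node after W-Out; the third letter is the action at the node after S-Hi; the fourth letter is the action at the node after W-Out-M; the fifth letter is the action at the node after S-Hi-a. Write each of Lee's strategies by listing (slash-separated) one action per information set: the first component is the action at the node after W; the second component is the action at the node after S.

6

Kai has 32 pure strategies: WMdhT, WMdhH, WMdfT, WMdfH, WMahT, WMahH, WMafT, WMafH, WLdhT, WLdhH, WLdfT, WLdfH, WLahT, WLahH, WLafT, WLafH, SMdhT, SMdhH, SMdfT, SMdfH, SMahT, SMahH, SMafT, SMafH, SLdhT, SLdhH, SLdfT, SLdfH, SLahT, SLahH, SLafT, SLafH. Columns: In/Hi, In/Mid, Out/Hi, Out/Mid.
{WMdhT, WMdhH, WMahT, WMahH} → row (6,2) (6,2) (5,6) (5,6)
{WMdfT, WMdfH, WMafT, WMafH} → row (6,2) (6,2) (2,5) (2,5)
{WLdhT, WLdhH, WLdfT, WLdfH, WLahT, WLahH, WLafT, WLafH} → row (6,2) (6,2) (5,5) (5,5)
{SMdhT, SMdhH, SMdfT, SMdfH, SLdhT, SLdhH, SLdfT, SLdfH} → row (0,6) (5,3) (0,6) (5,3)
{SMahT, SMafT, SLahT, SLafT} → row (1,3) (5,3) (1,3) (5,3)
{SMahH, SMafH, SLahH, SLafH} → row (4,6) (5,3) (4,6) (5,3)
That's 6 distinct rows out of 32 strategies.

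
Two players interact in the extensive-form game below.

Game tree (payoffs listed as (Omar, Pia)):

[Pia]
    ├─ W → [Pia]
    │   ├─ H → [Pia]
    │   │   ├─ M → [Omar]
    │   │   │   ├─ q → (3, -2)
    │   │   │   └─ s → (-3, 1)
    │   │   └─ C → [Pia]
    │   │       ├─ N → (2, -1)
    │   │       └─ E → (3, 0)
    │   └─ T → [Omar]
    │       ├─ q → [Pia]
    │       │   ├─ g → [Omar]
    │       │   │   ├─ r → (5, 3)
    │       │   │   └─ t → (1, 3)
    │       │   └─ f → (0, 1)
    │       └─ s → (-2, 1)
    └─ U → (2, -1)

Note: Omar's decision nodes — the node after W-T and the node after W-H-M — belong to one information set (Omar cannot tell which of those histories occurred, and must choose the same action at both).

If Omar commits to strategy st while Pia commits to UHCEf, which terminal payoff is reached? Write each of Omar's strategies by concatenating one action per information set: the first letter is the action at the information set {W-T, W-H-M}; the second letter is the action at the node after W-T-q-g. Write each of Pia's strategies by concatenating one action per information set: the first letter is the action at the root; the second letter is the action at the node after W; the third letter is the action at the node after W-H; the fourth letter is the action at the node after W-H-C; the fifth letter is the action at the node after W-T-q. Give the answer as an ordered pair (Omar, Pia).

(2, -1)

Trace the play path from the root:
  Pia plays U
→ terminal payoff (2, -1).
(Omar's choice at the information set {W-T, W-H-M} is never reached on this path, so it doesn't affect the outcome.)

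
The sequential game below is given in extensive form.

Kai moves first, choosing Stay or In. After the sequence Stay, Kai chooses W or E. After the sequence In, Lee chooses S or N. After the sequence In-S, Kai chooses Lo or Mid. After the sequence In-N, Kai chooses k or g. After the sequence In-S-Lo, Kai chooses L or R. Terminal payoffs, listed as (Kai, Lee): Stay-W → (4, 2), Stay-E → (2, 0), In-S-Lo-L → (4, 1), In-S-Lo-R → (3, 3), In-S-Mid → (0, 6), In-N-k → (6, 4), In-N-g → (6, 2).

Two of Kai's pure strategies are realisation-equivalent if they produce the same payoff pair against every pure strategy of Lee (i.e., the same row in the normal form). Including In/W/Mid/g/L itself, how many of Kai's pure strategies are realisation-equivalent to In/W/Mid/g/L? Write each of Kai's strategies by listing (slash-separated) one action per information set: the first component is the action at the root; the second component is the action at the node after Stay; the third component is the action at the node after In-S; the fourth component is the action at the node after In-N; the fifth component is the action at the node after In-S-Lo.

Row for In/W/Mid/g/L (columns S, N): (0,6) (6,2).
Under In/W/Mid/g/L, Kai's choice at the node after Stay and at the node after In-S-Lo can never be reached regardless of what Lee does, so varying those choices leaves every outcome unchanged.
Holding the reachable choices fixed and varying the unreachable ones freely already gives 2 × 2 = 4 equivalent strategies.
No other strategy reproduces this row, so those 4 are the full class: In/W/Mid/g/L, In/W/Mid/g/R, In/E/Mid/g/L, In/E/Mid/g/R.

4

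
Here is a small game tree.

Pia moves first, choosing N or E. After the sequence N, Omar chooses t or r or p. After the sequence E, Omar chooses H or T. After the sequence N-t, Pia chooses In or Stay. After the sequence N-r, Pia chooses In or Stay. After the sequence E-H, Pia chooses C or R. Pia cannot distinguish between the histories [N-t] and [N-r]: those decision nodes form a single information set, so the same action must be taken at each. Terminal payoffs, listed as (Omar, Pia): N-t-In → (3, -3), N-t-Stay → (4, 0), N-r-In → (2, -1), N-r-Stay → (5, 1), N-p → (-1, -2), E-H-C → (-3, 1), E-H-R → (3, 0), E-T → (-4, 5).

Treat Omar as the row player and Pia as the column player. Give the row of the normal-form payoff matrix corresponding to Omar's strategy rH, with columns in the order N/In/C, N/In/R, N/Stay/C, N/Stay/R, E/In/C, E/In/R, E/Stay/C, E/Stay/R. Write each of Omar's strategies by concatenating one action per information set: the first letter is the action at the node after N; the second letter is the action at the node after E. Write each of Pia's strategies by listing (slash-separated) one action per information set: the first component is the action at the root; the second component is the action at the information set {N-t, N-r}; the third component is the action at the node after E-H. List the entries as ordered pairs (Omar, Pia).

vs N/In/C: Pia plays N → Omar plays r at [N] → Pia plays In at [N-r] → (2, -1)
vs N/In/R: Pia plays N → Omar plays r at [N] → Pia plays In at [N-r] → (2, -1)
vs N/Stay/C: Pia plays N → Omar plays r at [N] → Pia plays Stay at [N-r] → (5, 1)
vs N/Stay/R: Pia plays N → Omar plays r at [N] → Pia plays Stay at [N-r] → (5, 1)
vs E/In/C: Pia plays E → Omar plays H at [E] → Pia plays C at [E-H] → (-3, 1)
vs E/In/R: Pia plays E → Omar plays H at [E] → Pia plays R at [E-H] → (3, 0)
vs E/Stay/C: Pia plays E → Omar plays H at [E] → Pia plays C at [E-H] → (-3, 1)
vs E/Stay/R: Pia plays E → Omar plays H at [E] → Pia plays R at [E-H] → (3, 0)

(2,-1) (2,-1) (5,1) (5,1) (-3,1) (3,0) (-3,1) (3,0)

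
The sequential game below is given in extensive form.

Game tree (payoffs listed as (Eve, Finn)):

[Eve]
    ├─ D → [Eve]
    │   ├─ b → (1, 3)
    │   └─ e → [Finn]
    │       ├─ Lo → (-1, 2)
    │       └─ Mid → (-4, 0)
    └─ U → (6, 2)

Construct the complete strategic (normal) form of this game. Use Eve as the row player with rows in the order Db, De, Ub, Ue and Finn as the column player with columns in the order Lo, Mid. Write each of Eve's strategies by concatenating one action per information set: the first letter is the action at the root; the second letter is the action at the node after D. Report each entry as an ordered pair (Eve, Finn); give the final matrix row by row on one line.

           Lo      Mid
  Db    (1,3)    (1,3)
  De   (-1,2)   (-4,0)
  Ub    (6,2)    (6,2)
  Ue    (6,2)    (6,2)

Db: (1,3) (1,3) | De: (-1,2) (-4,0) | Ub: (6,2) (6,2) | Ue: (6,2) (6,2)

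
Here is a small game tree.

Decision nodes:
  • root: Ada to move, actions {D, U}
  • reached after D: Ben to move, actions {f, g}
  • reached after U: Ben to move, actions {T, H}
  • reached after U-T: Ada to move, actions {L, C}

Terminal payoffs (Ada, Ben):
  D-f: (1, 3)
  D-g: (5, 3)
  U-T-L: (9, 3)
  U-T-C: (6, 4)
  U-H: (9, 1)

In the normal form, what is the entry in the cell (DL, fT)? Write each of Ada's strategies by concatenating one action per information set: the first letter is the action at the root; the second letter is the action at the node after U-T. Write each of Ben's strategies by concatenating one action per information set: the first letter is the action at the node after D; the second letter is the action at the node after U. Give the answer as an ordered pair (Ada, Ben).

Trace the play path from the root:
  Ada plays D
  Ben plays f at [D]
→ terminal payoff (1, 3).
(Ada's choice at the node after U-T is never reached on this path, so it doesn't affect the outcome.)

(1, 3)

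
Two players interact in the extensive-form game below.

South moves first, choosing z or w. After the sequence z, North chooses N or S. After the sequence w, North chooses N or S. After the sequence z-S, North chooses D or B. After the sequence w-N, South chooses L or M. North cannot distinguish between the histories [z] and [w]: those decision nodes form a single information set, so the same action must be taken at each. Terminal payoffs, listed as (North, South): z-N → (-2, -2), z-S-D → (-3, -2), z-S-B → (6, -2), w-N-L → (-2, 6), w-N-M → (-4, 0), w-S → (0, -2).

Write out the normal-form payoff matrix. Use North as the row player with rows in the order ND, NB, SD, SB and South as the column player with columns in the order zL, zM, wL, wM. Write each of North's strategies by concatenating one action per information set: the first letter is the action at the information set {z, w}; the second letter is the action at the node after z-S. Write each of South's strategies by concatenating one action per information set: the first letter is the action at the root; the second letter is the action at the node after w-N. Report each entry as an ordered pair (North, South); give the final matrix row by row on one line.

ND: (-2,-2) (-2,-2) (-2,6) (-4,0) | NB: (-2,-2) (-2,-2) (-2,6) (-4,0) | SD: (-3,-2) (-3,-2) (0,-2) (0,-2) | SB: (6,-2) (6,-2) (0,-2) (0,-2)

Row ND: zL→(-2,-2), zM→(-2,-2), wL→(-2,6), wM→(-4,0)
Row NB: zL→(-2,-2), zM→(-2,-2), wL→(-2,6), wM→(-4,0)
Row SD: zL→(-3,-2), zM→(-3,-2), wL→(0,-2), wM→(0,-2)
Row SB: zL→(6,-2), zM→(6,-2), wL→(0,-2), wM→(0,-2)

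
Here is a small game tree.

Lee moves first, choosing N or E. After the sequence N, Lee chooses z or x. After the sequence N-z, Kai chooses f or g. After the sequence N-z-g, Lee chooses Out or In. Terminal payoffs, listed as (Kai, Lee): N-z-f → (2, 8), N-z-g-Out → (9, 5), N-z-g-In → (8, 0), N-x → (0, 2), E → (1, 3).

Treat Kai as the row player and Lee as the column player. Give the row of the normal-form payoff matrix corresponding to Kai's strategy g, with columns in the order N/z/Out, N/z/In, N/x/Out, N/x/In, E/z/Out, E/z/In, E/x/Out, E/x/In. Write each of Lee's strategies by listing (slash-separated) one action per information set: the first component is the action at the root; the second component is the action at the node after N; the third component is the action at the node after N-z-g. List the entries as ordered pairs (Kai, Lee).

vs N/z/Out: Lee plays N → Lee plays z at [N] → Kai plays g at [N-z] → Lee plays Out at [N-z-g] → (9, 5)
vs N/z/In: Lee plays N → Lee plays z at [N] → Kai plays g at [N-z] → Lee plays In at [N-z-g] → (8, 0)
vs N/x/Out: Lee plays N → Lee plays x at [N] → (0, 2)
vs N/x/In: Lee plays N → Lee plays x at [N] → (0, 2)
vs E/z/Out: Lee plays E → (1, 3)
vs E/z/In: Lee plays E → (1, 3)
vs E/x/Out: Lee plays E → (1, 3)
vs E/x/In: Lee plays E → (1, 3)

(9,5) (8,0) (0,2) (0,2) (1,3) (1,3) (1,3) (1,3)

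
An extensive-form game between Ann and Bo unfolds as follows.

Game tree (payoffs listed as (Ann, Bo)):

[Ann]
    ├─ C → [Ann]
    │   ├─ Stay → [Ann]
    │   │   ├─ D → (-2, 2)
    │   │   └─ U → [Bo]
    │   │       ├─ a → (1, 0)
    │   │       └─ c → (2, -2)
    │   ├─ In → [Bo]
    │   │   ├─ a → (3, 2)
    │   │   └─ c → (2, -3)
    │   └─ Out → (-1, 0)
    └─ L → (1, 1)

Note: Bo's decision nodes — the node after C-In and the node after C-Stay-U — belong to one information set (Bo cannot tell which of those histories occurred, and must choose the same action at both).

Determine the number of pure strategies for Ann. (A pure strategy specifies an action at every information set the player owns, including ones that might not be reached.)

Ann owns the root with actions {C, L} — two choices.
Ann owns the node after C with actions {Stay, In, Out} — three choices.
Ann owns the node after C-Stay with actions {D, U} — two choices.
A pure strategy fixes one action at each information set independently, so the count is the product 2 × 3 × 2 = 12.

12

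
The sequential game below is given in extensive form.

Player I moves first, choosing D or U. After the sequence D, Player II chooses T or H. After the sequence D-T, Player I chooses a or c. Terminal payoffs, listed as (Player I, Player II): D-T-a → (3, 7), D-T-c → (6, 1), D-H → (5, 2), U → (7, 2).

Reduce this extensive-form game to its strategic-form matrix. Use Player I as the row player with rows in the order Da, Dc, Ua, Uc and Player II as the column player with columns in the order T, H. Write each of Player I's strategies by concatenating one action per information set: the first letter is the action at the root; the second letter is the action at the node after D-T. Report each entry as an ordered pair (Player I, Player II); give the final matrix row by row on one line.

            T        H
  Da    (3,7)    (5,2)
  Dc    (6,1)    (5,2)
  Ua    (7,2)    (7,2)
  Uc    (7,2)    (7,2)

Da: (3,7) (5,2) | Dc: (6,1) (5,2) | Ua: (7,2) (7,2) | Uc: (7,2) (7,2)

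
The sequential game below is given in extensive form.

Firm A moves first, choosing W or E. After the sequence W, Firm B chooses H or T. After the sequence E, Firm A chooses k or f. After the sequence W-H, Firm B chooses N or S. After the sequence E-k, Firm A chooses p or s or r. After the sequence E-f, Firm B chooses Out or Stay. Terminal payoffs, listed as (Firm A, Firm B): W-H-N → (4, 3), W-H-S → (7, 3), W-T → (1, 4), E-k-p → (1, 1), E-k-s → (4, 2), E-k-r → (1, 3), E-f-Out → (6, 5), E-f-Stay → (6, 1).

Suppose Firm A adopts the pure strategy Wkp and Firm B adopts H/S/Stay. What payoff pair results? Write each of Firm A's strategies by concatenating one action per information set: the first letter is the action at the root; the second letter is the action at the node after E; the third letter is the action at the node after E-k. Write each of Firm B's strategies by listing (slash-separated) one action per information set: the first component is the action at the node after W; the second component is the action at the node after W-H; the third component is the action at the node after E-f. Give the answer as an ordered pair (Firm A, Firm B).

Trace the play path from the root:
  Firm A plays W
  Firm B plays H at [W]
  Firm B plays S at [W-H]
→ terminal payoff (7, 3).
(Firm A's choice at the node after E is never reached on this path, so it doesn't affect the outcome.)

(7, 3)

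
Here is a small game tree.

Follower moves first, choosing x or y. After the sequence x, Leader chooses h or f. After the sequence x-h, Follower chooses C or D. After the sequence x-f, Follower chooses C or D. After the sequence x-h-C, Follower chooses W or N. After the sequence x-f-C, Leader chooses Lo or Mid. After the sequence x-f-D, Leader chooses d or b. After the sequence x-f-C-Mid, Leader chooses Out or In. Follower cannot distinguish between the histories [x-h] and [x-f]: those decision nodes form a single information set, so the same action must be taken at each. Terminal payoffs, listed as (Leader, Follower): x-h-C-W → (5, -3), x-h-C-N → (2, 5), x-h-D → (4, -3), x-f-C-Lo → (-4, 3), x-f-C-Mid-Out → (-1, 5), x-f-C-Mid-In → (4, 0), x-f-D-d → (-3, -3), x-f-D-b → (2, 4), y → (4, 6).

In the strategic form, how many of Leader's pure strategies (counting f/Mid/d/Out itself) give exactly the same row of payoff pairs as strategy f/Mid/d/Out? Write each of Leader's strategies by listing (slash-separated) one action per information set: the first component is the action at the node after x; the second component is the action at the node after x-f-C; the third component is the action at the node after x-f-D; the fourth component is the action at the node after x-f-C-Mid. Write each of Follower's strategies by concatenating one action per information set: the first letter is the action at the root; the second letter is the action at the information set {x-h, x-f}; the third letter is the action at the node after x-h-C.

1

Row for f/Mid/d/Out (columns xCW, xCN, xDW, xDN, yCW, yCN, yDW, yDN): (-1,5) (-1,5) (-3,-3) (-3,-3) (4,6) (4,6) (4,6) (4,6).
Every one of Leader's information sets is on the play path for some reply by Follower when Leader follows f/Mid/d/Out.
Changing the action at any of them therefore changes at least one column, so only f/Mid/d/Out itself gives this row.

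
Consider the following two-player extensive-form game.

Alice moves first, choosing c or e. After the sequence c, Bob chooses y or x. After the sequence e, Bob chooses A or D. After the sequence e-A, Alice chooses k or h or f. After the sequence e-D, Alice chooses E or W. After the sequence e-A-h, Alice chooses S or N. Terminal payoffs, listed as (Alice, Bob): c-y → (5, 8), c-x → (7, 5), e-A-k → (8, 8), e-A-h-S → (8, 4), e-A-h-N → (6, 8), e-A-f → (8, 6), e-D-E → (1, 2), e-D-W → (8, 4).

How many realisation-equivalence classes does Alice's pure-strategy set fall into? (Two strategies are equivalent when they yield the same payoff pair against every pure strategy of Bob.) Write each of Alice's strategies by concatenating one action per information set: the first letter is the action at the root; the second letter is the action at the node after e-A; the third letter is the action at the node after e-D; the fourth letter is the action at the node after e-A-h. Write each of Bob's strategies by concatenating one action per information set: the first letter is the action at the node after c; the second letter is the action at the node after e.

Alice has 24 pure strategies: ckES, ckEN, ckWS, ckWN, chES, chEN, chWS, chWN, cfES, cfEN, cfWS, cfWN, ekES, ekEN, ekWS, ekWN, ehES, ehEN, ehWS, ehWN, efES, efEN, efWS, efWN. Columns: yA, yD, xA, xD.
{ckES, ckEN, ckWS, ckWN, chES, chEN, chWS, chWN, cfES, cfEN, cfWS, cfWN} → row (5,8) (5,8) (7,5) (7,5)
{ekES, ekEN} → row (8,8) (1,2) (8,8) (1,2)
{ekWS, ekWN} → row (8,8) (8,4) (8,8) (8,4)
{ehES} → row (8,4) (1,2) (8,4) (1,2)
{ehEN} → row (6,8) (1,2) (6,8) (1,2)
{ehWS} → row (8,4) (8,4) (8,4) (8,4)
{ehWN} → row (6,8) (8,4) (6,8) (8,4)
{efES, efEN} → row (8,6) (1,2) (8,6) (1,2)
{efWS, efWN} → row (8,6) (8,4) (8,6) (8,4)
That's 9 distinct rows out of 24 strategies.

9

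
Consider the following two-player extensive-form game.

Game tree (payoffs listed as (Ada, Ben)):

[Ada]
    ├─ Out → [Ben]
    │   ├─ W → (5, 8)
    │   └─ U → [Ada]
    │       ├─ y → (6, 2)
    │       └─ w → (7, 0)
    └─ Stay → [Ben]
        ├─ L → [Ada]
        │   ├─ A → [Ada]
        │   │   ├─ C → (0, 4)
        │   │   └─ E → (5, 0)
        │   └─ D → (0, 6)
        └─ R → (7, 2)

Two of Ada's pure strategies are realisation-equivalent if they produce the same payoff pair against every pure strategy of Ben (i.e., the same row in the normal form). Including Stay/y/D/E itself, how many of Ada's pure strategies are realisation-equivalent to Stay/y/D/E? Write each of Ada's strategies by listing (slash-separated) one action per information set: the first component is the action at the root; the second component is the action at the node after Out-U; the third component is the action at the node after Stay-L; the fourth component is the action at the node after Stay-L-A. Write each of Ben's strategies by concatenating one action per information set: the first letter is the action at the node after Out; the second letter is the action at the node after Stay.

Row for Stay/y/D/E (columns WL, WR, UL, UR): (0,6) (7,2) (0,6) (7,2).
Under Stay/y/D/E, Ada's choice at the node after Out-U and at the node after Stay-L-A can never be reached regardless of what Ben does, so varying those choices leaves every outcome unchanged.
Holding the reachable choices fixed and varying the unreachable ones freely already gives 2 × 2 = 4 equivalent strategies.
No other strategy reproduces this row, so those 4 are the full class: Stay/y/D/C, Stay/y/D/E, Stay/w/D/C, Stay/w/D/E.

4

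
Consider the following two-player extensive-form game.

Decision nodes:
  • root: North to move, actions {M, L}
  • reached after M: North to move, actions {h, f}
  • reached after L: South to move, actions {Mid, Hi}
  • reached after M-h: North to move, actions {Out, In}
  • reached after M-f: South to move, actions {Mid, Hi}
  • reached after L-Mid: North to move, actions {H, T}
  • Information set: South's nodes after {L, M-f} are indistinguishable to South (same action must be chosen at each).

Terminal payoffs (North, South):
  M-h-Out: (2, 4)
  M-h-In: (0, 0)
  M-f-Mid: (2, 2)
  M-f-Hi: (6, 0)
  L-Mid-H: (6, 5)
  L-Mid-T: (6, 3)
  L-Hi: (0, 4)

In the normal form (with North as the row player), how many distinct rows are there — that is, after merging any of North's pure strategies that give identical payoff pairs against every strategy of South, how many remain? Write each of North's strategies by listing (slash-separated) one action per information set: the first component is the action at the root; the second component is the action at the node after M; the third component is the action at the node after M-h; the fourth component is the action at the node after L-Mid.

North has 16 pure strategies: M/h/Out/H, M/h/Out/T, M/h/In/H, M/h/In/T, M/f/Out/H, M/f/Out/T, M/f/In/H, M/f/In/T, L/h/Out/H, L/h/Out/T, L/h/In/H, L/h/In/T, L/f/Out/H, L/f/Out/T, L/f/In/H, L/f/In/T. Columns: Mid, Hi.
{M/h/Out/H, M/h/Out/T} → row (2,4) (2,4)
{M/h/In/H, M/h/In/T} → row (0,0) (0,0)
{M/f/Out/H, M/f/Out/T, M/f/In/H, M/f/In/T} → row (2,2) (6,0)
{L/h/Out/H, L/h/In/H, L/f/Out/H, L/f/In/H} → row (6,5) (0,4)
{L/h/Out/T, L/h/In/T, L/f/Out/T, L/f/In/T} → row (6,3) (0,4)
That's 5 distinct rows out of 16 strategies.

5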